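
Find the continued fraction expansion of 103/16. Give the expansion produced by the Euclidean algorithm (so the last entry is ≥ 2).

103 = 6*16 + 7
16 = 2*7 + 2
7 = 3*2 + 1
2 = 2*1 + 0  (stop)
So 103/16 = [6; 2, 3, 2].

[6; 2, 3, 2]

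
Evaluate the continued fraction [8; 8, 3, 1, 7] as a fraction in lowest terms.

2079/256

Fold from the inside: start with 7/1.
  1 + 1/7 = 8/7
  3 + 7/8 = 31/8
  8 + 8/31 = 256/31
  8 + 31/256 = 2079/256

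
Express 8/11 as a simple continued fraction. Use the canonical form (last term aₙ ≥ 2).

8 = 0·11 + 8
11 = 1·8 + 3
8 = 2·3 + 2
3 = 1·2 + 1
2 = 2·1 + 0  (stop)
So 8/11 = [0; 1, 2, 1, 2].

[0; 1, 2, 1, 2]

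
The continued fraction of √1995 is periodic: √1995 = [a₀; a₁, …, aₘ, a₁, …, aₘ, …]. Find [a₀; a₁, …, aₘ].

a₀ = ⌊√1995⌋ = 44.
With m₀=0, d₀=1 and mₖ₊₁ = dₖaₖ − mₖ, dₖ₊₁ = (n − mₖ₊₁²)/dₖ, aₖ₊₁ = ⌊(a₀+mₖ₊₁)/dₖ₊₁⌋:
  k=1: m=44, d=59, a=1
  k=2: m=15, d=30, a=1
  k=3: m=15, d=59, a=1
  k=4: m=44, d=1, a=88
d=1 and a=2a₀=88 at k=4, so the next step gives (m, d) = (44, 59) again — its k=1 value — and the period has length 4.

[44; 1, 1, 1, 88]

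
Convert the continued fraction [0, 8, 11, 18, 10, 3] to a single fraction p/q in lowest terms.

6202/50177

Fold from the inside: start with 3/1.
  10 + 1/3 = 31/3
  18 + 3/31 = 561/31
  11 + 31/561 = 6202/561
  8 + 561/6202 = 50177/6202
  0 + 6202/50177 = 6202/50177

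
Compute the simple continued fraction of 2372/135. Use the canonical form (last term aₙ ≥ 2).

[17; 1, 1, 3, 19]

2372 = 17×135 + 77
135 = 1×77 + 58
77 = 1×58 + 19
58 = 3×19 + 1
19 = 19×1 + 0  (stop)
So 2372/135 = [17; 1, 1, 3, 19].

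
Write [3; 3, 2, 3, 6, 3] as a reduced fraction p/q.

1570/477

Using pₖ = aₖpₖ₋₁ + pₖ₋₂ and qₖ = aₖqₖ₋₁ + qₖ₋₂:
  k=0: a=3, p=3, q=1
  k=1: a=3, p=10, q=3
  k=2: a=2, p=23, q=7
  k=3: a=3, p=79, q=24
  k=4: a=6, p=497, q=151
  k=5: a=3, p=1570, q=477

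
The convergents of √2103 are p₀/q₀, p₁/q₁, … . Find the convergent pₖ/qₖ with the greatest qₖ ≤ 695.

√2103 = [45; 1, 6, 15, 6, 1, 90, …] (period length 6).
Convergents:
  p_0/q_0 = 45/1
  p_1/q_1 = 46/1
  p_2/q_2 = 321/7
  p_3/q_3 = 4861/106
  p_4/q_4 = 29487/643
  p_5/q_5 = 34348/749
q_4 = 643 ≤ 695 < 749 = q_5, so the answer is 29487/643.

29487/643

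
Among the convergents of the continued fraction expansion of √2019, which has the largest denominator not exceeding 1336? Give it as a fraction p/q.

59941/1334

√2019 = [44; 1, 13, 1, 88, …] (period length 4).
Convergents:
  p_0/q_0 = 44/1
  p_1/q_1 = 45/1
  p_2/q_2 = 629/14
  p_3/q_3 = 674/15
  p_4/q_4 = 59941/1334
  p_5/q_5 = 60615/1349
q_4 = 1334 ≤ 1336 < 1349 = q_5, so the answer is 59941/1334.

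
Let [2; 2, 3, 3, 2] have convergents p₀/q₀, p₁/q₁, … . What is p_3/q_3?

56/23

Using pₖ = aₖpₖ₋₁ + pₖ₋₂, qₖ = aₖqₖ₋₁ + qₖ₋₂ (with p₋₁=1, p₋₂=0, q₋₁=0, q₋₂=1):
  k=0: a=2, p=2, q=1
  k=1: a=2, p=5, q=2
  k=2: a=3, p=17, q=7
  k=3: a=3, p=56, q=23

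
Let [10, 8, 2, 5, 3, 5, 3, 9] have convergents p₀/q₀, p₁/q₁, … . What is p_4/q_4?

Using pₖ = aₖpₖ₋₁ + pₖ₋₂, qₖ = aₖqₖ₋₁ + qₖ₋₂ (with p₋₁=1, p₋₂=0, q₋₁=0, q₋₂=1):
  k=0: a=10, p=10, q=1
  k=1: a=8, p=81, q=8
  k=2: a=2, p=172, q=17
  k=3: a=5, p=941, q=93
  k=4: a=3, p=2995, q=296

2995/296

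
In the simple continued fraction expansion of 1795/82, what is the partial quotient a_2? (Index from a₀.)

8

1795 = 21·82 + 73   →  a_0 = 21
82 = 1·73 + 9   →  a_1 = 1
73 = 8·9 + 1   →  a_2 = 8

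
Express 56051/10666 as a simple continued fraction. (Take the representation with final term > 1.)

56051 = 5×10666 + 2721
10666 = 3×2721 + 2503
2721 = 1×2503 + 218
2503 = 11×218 + 105
218 = 2×105 + 8
105 = 13×8 + 1
8 = 8×1 + 0  (stop)
So 56051/10666 = [5; 3, 1, 11, 2, 13, 8].

[5; 3, 1, 11, 2, 13, 8]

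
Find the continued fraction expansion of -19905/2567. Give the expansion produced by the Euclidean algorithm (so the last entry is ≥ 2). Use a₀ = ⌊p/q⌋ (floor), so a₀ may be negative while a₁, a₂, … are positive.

[-8; 4, 14, 1, 2, 14]

-19905 = -8*2567 + 631
2567 = 4*631 + 43
631 = 14*43 + 29
43 = 1*29 + 14
29 = 2*14 + 1
14 = 14*1 + 0  (stop)
So -19905/2567 = [-8; 4, 14, 1, 2, 14].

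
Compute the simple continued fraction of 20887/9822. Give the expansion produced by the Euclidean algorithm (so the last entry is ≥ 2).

20887 = 2×9822 + 1243
9822 = 7×1243 + 1121
1243 = 1×1121 + 122
1121 = 9×122 + 23
122 = 5×23 + 7
23 = 3×7 + 2
7 = 3×2 + 1
2 = 2×1 + 0  (stop)
So 20887/9822 = [2; 7, 1, 9, 5, 3, 3, 2].

[2; 7, 1, 9, 5, 3, 3, 2]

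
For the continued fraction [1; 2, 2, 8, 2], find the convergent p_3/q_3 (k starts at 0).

Using pₖ = aₖpₖ₋₁ + pₖ₋₂, qₖ = aₖqₖ₋₁ + qₖ₋₂ (with p₋₁=1, p₋₂=0, q₋₁=0, q₋₂=1):
  k=0: a=1, p=1, q=1
  k=1: a=2, p=3, q=2
  k=2: a=2, p=7, q=5
  k=3: a=8, p=59, q=42

59/42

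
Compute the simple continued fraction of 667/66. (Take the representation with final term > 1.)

667 = 10·66 + 7
66 = 9·7 + 3
7 = 2·3 + 1
3 = 3·1 + 0  (stop)
So 667/66 = [10; 9, 2, 3].

[10; 9, 2, 3]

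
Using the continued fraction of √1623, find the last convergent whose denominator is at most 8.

√1623 = [40; 3, 2, 26, 2, 3, 80, …] (period length 6).
Convergents:
  p_0/q_0 = 40/1
  p_1/q_1 = 121/3
  p_2/q_2 = 282/7
  p_3/q_3 = 7453/185
q_2 = 7 ≤ 8 < 185 = q_3, so the answer is 282/7.

282/7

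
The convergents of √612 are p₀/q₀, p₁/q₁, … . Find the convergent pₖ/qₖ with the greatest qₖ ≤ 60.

√612 = [24; 1, 2, 1, 4, 1, 2, 1, 48, …] (period length 8).
Convergents:
  p_0/q_0 = 24/1
  p_1/q_1 = 25/1
  p_2/q_2 = 74/3
  p_3/q_3 = 99/4
  p_4/q_4 = 470/19
  p_5/q_5 = 569/23
  p_6/q_6 = 1608/65
q_5 = 23 ≤ 60 < 65 = q_6, so the answer is 569/23.

569/23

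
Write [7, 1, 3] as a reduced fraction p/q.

31/4

Using pₖ = aₖpₖ₋₁ + pₖ₋₂ and qₖ = aₖqₖ₋₁ + qₖ₋₂:
  k=0: a=7, p=7, q=1
  k=1: a=1, p=8, q=1
  k=2: a=3, p=31, q=4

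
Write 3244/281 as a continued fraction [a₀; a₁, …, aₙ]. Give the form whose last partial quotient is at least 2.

3244 = 11·281 + 153
281 = 1·153 + 128
153 = 1·128 + 25
128 = 5·25 + 3
25 = 8·3 + 1
3 = 3·1 + 0  (stop)
So 3244/281 = [11; 1, 1, 5, 8, 3].

[11; 1, 1, 5, 8, 3]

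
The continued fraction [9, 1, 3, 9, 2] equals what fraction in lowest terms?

761/78

Fold from the inside: start with 2/1.
  9 + 1/2 = 19/2
  3 + 2/19 = 59/19
  1 + 19/59 = 78/59
  9 + 59/78 = 761/78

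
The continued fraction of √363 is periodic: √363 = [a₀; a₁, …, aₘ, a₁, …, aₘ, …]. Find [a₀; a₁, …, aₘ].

a₀ = ⌊√363⌋ = 19.
With m₀=0, d₀=1 and mₖ₊₁ = dₖaₖ − mₖ, dₖ₊₁ = (n − mₖ₊₁²)/dₖ, aₖ₊₁ = ⌊(a₀+mₖ₊₁)/dₖ₊₁⌋:
  k=1: m=19, d=2, a=19
  k=2: m=19, d=1, a=38
d=1 and a=2a₀=38 at k=2, so the next step gives (m, d) = (19, 2) again — its k=1 value — and the period has length 2.

[19; 19, 38]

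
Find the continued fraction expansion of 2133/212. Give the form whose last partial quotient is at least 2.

2133 = 10·212 + 13
212 = 16·13 + 4
13 = 3·4 + 1
4 = 4·1 + 0  (stop)
So 2133/212 = [10; 16, 3, 4].

[10; 16, 3, 4]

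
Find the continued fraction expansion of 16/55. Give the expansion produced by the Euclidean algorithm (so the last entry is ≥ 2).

16 = 0·55 + 16
55 = 3·16 + 7
16 = 2·7 + 2
7 = 3·2 + 1
2 = 2·1 + 0  (stop)
So 16/55 = [0; 3, 2, 3, 2].

[0; 3, 2, 3, 2]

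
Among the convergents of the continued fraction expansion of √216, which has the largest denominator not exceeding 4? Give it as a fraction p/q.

44/3

√216 = [14; 1, 2, 3, 2, 1, 28, …] (period length 6).
Convergents:
  p_0/q_0 = 14/1
  p_1/q_1 = 15/1
  p_2/q_2 = 44/3
  p_3/q_3 = 147/10
q_2 = 3 ≤ 4 < 10 = q_3, so the answer is 44/3.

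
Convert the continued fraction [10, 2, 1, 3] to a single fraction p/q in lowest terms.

Using pₖ = aₖpₖ₋₁ + pₖ₋₂ and qₖ = aₖqₖ₋₁ + qₖ₋₂:
  k=0: a=10, p=10, q=1
  k=1: a=2, p=21, q=2
  k=2: a=1, p=31, q=3
  k=3: a=3, p=114, q=11

114/11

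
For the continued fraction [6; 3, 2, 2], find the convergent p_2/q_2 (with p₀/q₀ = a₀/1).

44/7

Using pₖ = aₖpₖ₋₁ + pₖ₋₂, qₖ = aₖqₖ₋₁ + qₖ₋₂ (with p₋₁=1, p₋₂=0, q₋₁=0, q₋₂=1):
  k=0: a=6, p=6, q=1
  k=1: a=3, p=19, q=3
  k=2: a=2, p=44, q=7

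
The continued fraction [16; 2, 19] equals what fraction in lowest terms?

Fold from the inside: start with 19/1.
  2 + 1/19 = 39/19
  16 + 19/39 = 643/39

643/39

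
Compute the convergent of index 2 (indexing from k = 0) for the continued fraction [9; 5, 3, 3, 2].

147/16

Using pₖ = aₖpₖ₋₁ + pₖ₋₂, qₖ = aₖqₖ₋₁ + qₖ₋₂ (with p₋₁=1, p₋₂=0, q₋₁=0, q₋₂=1):
  k=0: a=9, p=9, q=1
  k=1: a=5, p=46, q=5
  k=2: a=3, p=147, q=16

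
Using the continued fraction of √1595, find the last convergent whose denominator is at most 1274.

√1595 = [39; 1, 14, 1, 78, …] (period length 4).
Convergents:
  p_0/q_0 = 39/1
  p_1/q_1 = 40/1
  p_2/q_2 = 599/15
  p_3/q_3 = 639/16
  p_4/q_4 = 50441/1263
  p_5/q_5 = 51080/1279
q_4 = 1263 ≤ 1274 < 1279 = q_5, so the answer is 50441/1263.

50441/1263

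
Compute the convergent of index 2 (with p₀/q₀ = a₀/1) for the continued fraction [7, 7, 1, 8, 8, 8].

Using pₖ = aₖpₖ₋₁ + pₖ₋₂, qₖ = aₖqₖ₋₁ + qₖ₋₂ (with p₋₁=1, p₋₂=0, q₋₁=0, q₋₂=1):
  k=0: a=7, p=7, q=1
  k=1: a=7, p=50, q=7
  k=2: a=1, p=57, q=8

57/8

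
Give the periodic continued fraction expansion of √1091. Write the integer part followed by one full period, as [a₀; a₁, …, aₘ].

[33; 33, 66]

a₀ = ⌊√1091⌋ = 33.
With m₀=0, d₀=1 and mₖ₊₁ = dₖaₖ − mₖ, dₖ₊₁ = (n − mₖ₊₁²)/dₖ, aₖ₊₁ = ⌊(a₀+mₖ₊₁)/dₖ₊₁⌋:
  k=1: m=33, d=2, a=33
  k=2: m=33, d=1, a=66
d=1 and a=2a₀=66 at k=2, so the next step gives (m, d) = (33, 2) again — its k=1 value — and the period has length 2.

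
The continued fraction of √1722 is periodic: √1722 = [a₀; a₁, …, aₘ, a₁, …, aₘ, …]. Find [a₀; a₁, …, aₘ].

a₀ = ⌊√1722⌋ = 41.

[41; 2, 82]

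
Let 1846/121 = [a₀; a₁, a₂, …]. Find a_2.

1846 = 15·121 + 31   →  a_0 = 15
121 = 3·31 + 28   →  a_1 = 3
31 = 1·28 + 3   →  a_2 = 1

1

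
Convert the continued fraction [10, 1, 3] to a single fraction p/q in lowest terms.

43/4

Fold from the inside: start with 3/1.
  1 + 1/3 = 4/3
  10 + 3/4 = 43/4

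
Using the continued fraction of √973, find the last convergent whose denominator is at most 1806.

√973 = [31; 5, 5, 2, 8, 2, 5, 5, 62, …] (period length 8).
Convergents:
  p_0/q_0 = 31/1
  p_1/q_1 = 156/5
  p_2/q_2 = 811/26
  p_3/q_3 = 1778/57
  p_4/q_4 = 15035/482
  p_5/q_5 = 31848/1021
  p_6/q_6 = 174275/5587
q_5 = 1021 ≤ 1806 < 5587 = q_6, so the answer is 31848/1021.

31848/1021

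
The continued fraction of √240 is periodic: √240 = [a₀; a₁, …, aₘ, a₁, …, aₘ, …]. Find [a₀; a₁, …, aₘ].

a₀ = ⌊√240⌋ = 15.
With m₀=0, d₀=1 and mₖ₊₁ = dₖaₖ − mₖ, dₖ₊₁ = (n − mₖ₊₁²)/dₖ, aₖ₊₁ = ⌊(a₀+mₖ₊₁)/dₖ₊₁⌋:
  k=1: m=15, d=15, a=2
  k=2: m=15, d=1, a=30
d=1 and a=2a₀=30 at k=2, so the next step gives (m, d) = (15, 15) again — its k=1 value — and the period has length 2.

[15; 2, 30]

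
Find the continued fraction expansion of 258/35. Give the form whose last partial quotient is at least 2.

[7; 2, 1, 2, 4]

258 = 7*35 + 13
35 = 2*13 + 9
13 = 1*9 + 4
9 = 2*4 + 1
4 = 4*1 + 0  (stop)
So 258/35 = [7; 2, 1, 2, 4].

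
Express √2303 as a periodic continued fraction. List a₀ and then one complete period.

[47; 1, 94]

a₀ = ⌊√2303⌋ = 47.
With m₀=0, d₀=1 and mₖ₊₁ = dₖaₖ − mₖ, dₖ₊₁ = (n − mₖ₊₁²)/dₖ, aₖ₊₁ = ⌊(a₀+mₖ₊₁)/dₖ₊₁⌋:
  k=1: m=47, d=94, a=1
  k=2: m=47, d=1, a=94
d=1 and a=2a₀=94 at k=2, so the next step gives (m, d) = (47, 94) again — its k=1 value — and the period has length 2.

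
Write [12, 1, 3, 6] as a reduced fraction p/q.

Using pₖ = aₖpₖ₋₁ + pₖ₋₂ and qₖ = aₖqₖ₋₁ + qₖ₋₂:
  k=0: a=12, p=12, q=1
  k=1: a=1, p=13, q=1
  k=2: a=3, p=51, q=4
  k=3: a=6, p=319, q=25

319/25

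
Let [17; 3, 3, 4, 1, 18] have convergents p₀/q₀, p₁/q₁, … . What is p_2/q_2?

Using pₖ = aₖpₖ₋₁ + pₖ₋₂, qₖ = aₖqₖ₋₁ + qₖ₋₂ (with p₋₁=1, p₋₂=0, q₋₁=0, q₋₂=1):
  k=0: a=17, p=17, q=1
  k=1: a=3, p=52, q=3
  k=2: a=3, p=173, q=10

173/10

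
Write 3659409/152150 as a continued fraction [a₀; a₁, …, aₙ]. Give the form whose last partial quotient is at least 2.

[24; 19, 2, 15, 17, 1, 13]

3659409 = 24*152150 + 7809
152150 = 19*7809 + 3779
7809 = 2*3779 + 251
3779 = 15*251 + 14
251 = 17*14 + 13
14 = 1*13 + 1
13 = 13*1 + 0  (stop)
So 3659409/152150 = [24; 19, 2, 15, 17, 1, 13].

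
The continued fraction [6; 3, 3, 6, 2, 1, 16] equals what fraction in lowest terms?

Fold from the inside: start with 16/1.
  1 + 1/16 = 17/16
  2 + 16/17 = 50/17
  6 + 17/50 = 317/50
  3 + 50/317 = 1001/317
  3 + 317/1001 = 3320/1001
  6 + 1001/3320 = 20921/3320

20921/3320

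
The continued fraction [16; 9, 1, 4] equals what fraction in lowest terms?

Fold from the inside: start with 4/1.
  1 + 1/4 = 5/4
  9 + 4/5 = 49/5
  16 + 5/49 = 789/49

789/49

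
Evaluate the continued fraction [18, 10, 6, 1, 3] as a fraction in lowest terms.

Using pₖ = aₖpₖ₋₁ + pₖ₋₂ and qₖ = aₖqₖ₋₁ + qₖ₋₂:
  k=0: a=18, p=18, q=1
  k=1: a=10, p=181, q=10
  k=2: a=6, p=1104, q=61
  k=3: a=1, p=1285, q=71
  k=4: a=3, p=4959, q=274

4959/274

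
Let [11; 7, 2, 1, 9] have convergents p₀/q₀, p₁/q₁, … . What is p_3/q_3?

Using pₖ = aₖpₖ₋₁ + pₖ₋₂, qₖ = aₖqₖ₋₁ + qₖ₋₂ (with p₋₁=1, p₋₂=0, q₋₁=0, q₋₂=1):
  k=0: a=11, p=11, q=1
  k=1: a=7, p=78, q=7
  k=2: a=2, p=167, q=15
  k=3: a=1, p=245, q=22

245/22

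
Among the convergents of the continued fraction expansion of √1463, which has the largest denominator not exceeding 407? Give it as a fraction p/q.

11666/305

√1463 = [38; 4, 76, …] (period length 2).
Convergents:
  p_0/q_0 = 38/1
  p_1/q_1 = 153/4
  p_2/q_2 = 11666/305
  p_3/q_3 = 46817/1224
q_2 = 305 ≤ 407 < 1224 = q_3, so the answer is 11666/305.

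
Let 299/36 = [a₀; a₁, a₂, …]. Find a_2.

3

299 = 8·36 + 11   →  a_0 = 8
36 = 3·11 + 3   →  a_1 = 3
11 = 3·3 + 2   →  a_2 = 3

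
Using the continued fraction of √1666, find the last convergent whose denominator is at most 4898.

197920/4849

√1666 = [40; 1, 4, 2, 4, 1, 80, …] (period length 6).
Convergents:
  p_0/q_0 = 40/1
  p_1/q_1 = 41/1
  p_2/q_2 = 204/5
  p_3/q_3 = 449/11
  p_4/q_4 = 2000/49
  p_5/q_5 = 2449/60
  p_6/q_6 = 197920/4849
  p_7/q_7 = 200369/4909
q_6 = 4849 ≤ 4898 < 4909 = q_7, so the answer is 197920/4849.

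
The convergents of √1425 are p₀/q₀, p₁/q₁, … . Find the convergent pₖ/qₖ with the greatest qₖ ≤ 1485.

√1425 = [37; 1, 2, 1, 74, …] (period length 4).
Convergents:
  p_0/q_0 = 37/1
  p_1/q_1 = 38/1
  p_2/q_2 = 113/3
  p_3/q_3 = 151/4
  p_4/q_4 = 11287/299
  p_5/q_5 = 11438/303
  p_6/q_6 = 34163/905
  p_7/q_7 = 45601/1208
  p_8/q_8 = 3408637/90297
q_7 = 1208 ≤ 1485 < 90297 = q_8, so the answer is 45601/1208.

45601/1208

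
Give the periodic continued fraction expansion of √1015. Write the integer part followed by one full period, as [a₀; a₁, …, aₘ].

a₀ = ⌊√1015⌋ = 31.
With m₀=0, d₀=1 and mₖ₊₁ = dₖaₖ − mₖ, dₖ₊₁ = (n − mₖ₊₁²)/dₖ, aₖ₊₁ = ⌊(a₀+mₖ₊₁)/dₖ₊₁⌋:
  k=1: m=31, d=54, a=1
  k=2: m=23, d=9, a=6
  k=3: m=31, d=6, a=10
  k=4: m=29, d=29, a=2
  k=5: m=29, d=6, a=10
  k=6: m=31, d=9, a=6
  k=7: m=23, d=54, a=1
  k=8: m=31, d=1, a=62
d=1 and a=2a₀=62 at k=8, so the next step gives (m, d) = (31, 54) again — its k=1 value — and the period has length 8.

[31; 1, 6, 10, 2, 10, 6, 1, 62]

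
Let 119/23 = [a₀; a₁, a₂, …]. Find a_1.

119 = 5·23 + 4   →  a_0 = 5
23 = 5·4 + 3   →  a_1 = 5

5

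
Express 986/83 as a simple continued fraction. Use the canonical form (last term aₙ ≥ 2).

986 = 11·83 + 73
83 = 1·73 + 10
73 = 7·10 + 3
10 = 3·3 + 1
3 = 3·1 + 0  (stop)
So 986/83 = [11; 1, 7, 3, 3].

[11; 1, 7, 3, 3]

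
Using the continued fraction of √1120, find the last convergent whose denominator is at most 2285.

58767/1756

√1120 = [33; 2, 6, 1, 15, 1, 6, 2, 66, …] (period length 8).
Convergents:
  p_0/q_0 = 33/1
  p_1/q_1 = 67/2
  p_2/q_2 = 435/13
  p_3/q_3 = 502/15
  p_4/q_4 = 7965/238
  p_5/q_5 = 8467/253
  p_6/q_6 = 58767/1756
  p_7/q_7 = 126001/3765
q_6 = 1756 ≤ 2285 < 3765 = q_7, so the answer is 58767/1756.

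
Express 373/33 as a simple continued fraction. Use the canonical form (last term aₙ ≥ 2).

373 = 11*33 + 10
33 = 3*10 + 3
10 = 3*3 + 1
3 = 3*1 + 0  (stop)
So 373/33 = [11; 3, 3, 3].

[11; 3, 3, 3]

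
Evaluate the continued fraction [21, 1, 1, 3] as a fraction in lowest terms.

151/7

Using pₖ = aₖpₖ₋₁ + pₖ₋₂ and qₖ = aₖqₖ₋₁ + qₖ₋₂:
  k=0: a=21, p=21, q=1
  k=1: a=1, p=22, q=1
  k=2: a=1, p=43, q=2
  k=3: a=3, p=151, q=7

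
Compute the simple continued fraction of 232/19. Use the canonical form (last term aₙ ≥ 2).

232 = 12·19 + 4
19 = 4·4 + 3
4 = 1·3 + 1
3 = 3·1 + 0  (stop)
So 232/19 = [12; 4, 1, 3].

[12; 4, 1, 3]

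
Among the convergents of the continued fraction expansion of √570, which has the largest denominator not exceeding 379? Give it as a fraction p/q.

8953/375

√570 = [23; 1, 6, 1, 46, …] (period length 4).
Convergents:
  p_0/q_0 = 23/1
  p_1/q_1 = 24/1
  p_2/q_2 = 167/7
  p_3/q_3 = 191/8
  p_4/q_4 = 8953/375
  p_5/q_5 = 9144/383
q_4 = 375 ≤ 379 < 383 = q_5, so the answer is 8953/375.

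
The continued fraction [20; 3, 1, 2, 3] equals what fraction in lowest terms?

Using pₖ = aₖpₖ₋₁ + pₖ₋₂ and qₖ = aₖqₖ₋₁ + qₖ₋₂:
  k=0: a=20, p=20, q=1
  k=1: a=3, p=61, q=3
  k=2: a=1, p=81, q=4
  k=3: a=2, p=223, q=11
  k=4: a=3, p=750, q=37

750/37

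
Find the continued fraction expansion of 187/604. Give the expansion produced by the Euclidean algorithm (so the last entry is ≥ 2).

[0; 3, 4, 2, 1, 6, 2]

187 = 0×604 + 187
604 = 3×187 + 43
187 = 4×43 + 15
43 = 2×15 + 13
15 = 1×13 + 2
13 = 6×2 + 1
2 = 2×1 + 0  (stop)
So 187/604 = [0; 3, 4, 2, 1, 6, 2].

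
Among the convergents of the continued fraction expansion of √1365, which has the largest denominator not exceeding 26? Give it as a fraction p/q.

√1365 = [36; 1, 17, 2, 17, 1, 72, …] (period length 6).
Convergents:
  p_0/q_0 = 36/1
  p_1/q_1 = 37/1
  p_2/q_2 = 665/18
  p_3/q_3 = 1367/37
q_2 = 18 ≤ 26 < 37 = q_3, so the answer is 665/18.

665/18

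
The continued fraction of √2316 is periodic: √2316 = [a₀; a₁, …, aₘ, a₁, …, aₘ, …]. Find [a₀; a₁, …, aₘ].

[48; 8, 96]

a₀ = ⌊√2316⌋ = 48.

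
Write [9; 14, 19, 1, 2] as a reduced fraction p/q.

Using pₖ = aₖpₖ₋₁ + pₖ₋₂ and qₖ = aₖqₖ₋₁ + qₖ₋₂:
  k=0: a=9, p=9, q=1
  k=1: a=14, p=127, q=14
  k=2: a=19, p=2422, q=267
  k=3: a=1, p=2549, q=281
  k=4: a=2, p=7520, q=829

7520/829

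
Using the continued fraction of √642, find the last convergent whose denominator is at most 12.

76/3

√642 = [25; 2, 1, 24, 1, 2, 50, …] (period length 6).
Convergents:
  p_0/q_0 = 25/1
  p_1/q_1 = 51/2
  p_2/q_2 = 76/3
  p_3/q_3 = 1875/74
q_2 = 3 ≤ 12 < 74 = q_3, so the answer is 76/3.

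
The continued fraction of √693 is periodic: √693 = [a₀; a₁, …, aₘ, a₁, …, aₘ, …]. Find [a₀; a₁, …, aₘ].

a₀ = ⌊√693⌋ = 26.
With m₀=0, d₀=1 and mₖ₊₁ = dₖaₖ − mₖ, dₖ₊₁ = (n − mₖ₊₁²)/dₖ, aₖ₊₁ = ⌊(a₀+mₖ₊₁)/dₖ₊₁⌋:
  k=1: m=26, d=17, a=3
  k=2: m=25, d=4, a=12
  k=3: m=23, d=41, a=1
  k=4: m=18, d=9, a=4
  k=5: m=18, d=41, a=1
  k=6: m=23, d=4, a=12
  k=7: m=25, d=17, a=3
  k=8: m=26, d=1, a=52
d=1 and a=2a₀=52 at k=8, so the next step gives (m, d) = (26, 17) again — its k=1 value — and the period has length 8.

[26; 3, 12, 1, 4, 1, 12, 3, 52]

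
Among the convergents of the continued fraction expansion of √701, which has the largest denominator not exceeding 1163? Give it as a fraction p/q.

√701 = [26; 2, 10, 10, 2, 52, …] (period length 5).
Convergents:
  p_0/q_0 = 26/1
  p_1/q_1 = 53/2
  p_2/q_2 = 556/21
  p_3/q_3 = 5613/212
  p_4/q_4 = 11782/445
  p_5/q_5 = 618277/23352
q_4 = 445 ≤ 1163 < 23352 = q_5, so the answer is 11782/445.

11782/445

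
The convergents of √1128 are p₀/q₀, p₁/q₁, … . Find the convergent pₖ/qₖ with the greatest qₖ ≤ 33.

974/29

√1128 = [33; 1, 1, 2, 2, 2, 1, 1, 66, …] (period length 8).
Convergents:
  p_0/q_0 = 33/1
  p_1/q_1 = 34/1
  p_2/q_2 = 67/2
  p_3/q_3 = 168/5
  p_4/q_4 = 403/12
  p_5/q_5 = 974/29
  p_6/q_6 = 1377/41
q_5 = 29 ≤ 33 < 41 = q_6, so the answer is 974/29.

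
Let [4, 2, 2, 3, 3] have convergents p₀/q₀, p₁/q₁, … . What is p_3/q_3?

Using pₖ = aₖpₖ₋₁ + pₖ₋₂, qₖ = aₖqₖ₋₁ + qₖ₋₂ (with p₋₁=1, p₋₂=0, q₋₁=0, q₋₂=1):
  k=0: a=4, p=4, q=1
  k=1: a=2, p=9, q=2
  k=2: a=2, p=22, q=5
  k=3: a=3, p=75, q=17

75/17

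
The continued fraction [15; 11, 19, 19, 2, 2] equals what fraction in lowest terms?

308223/20425

Using pₖ = aₖpₖ₋₁ + pₖ₋₂ and qₖ = aₖqₖ₋₁ + qₖ₋₂:
  k=0: a=15, p=15, q=1
  k=1: a=11, p=166, q=11
  k=2: a=19, p=3169, q=210
  k=3: a=19, p=60377, q=4001
  k=4: a=2, p=123923, q=8212
  k=5: a=2, p=308223, q=20425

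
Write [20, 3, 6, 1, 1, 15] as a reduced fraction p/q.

Using pₖ = aₖpₖ₋₁ + pₖ₋₂ and qₖ = aₖqₖ₋₁ + qₖ₋₂:
  k=0: a=20, p=20, q=1
  k=1: a=3, p=61, q=3
  k=2: a=6, p=386, q=19
  k=3: a=1, p=447, q=22
  k=4: a=1, p=833, q=41
  k=5: a=15, p=12942, q=637

12942/637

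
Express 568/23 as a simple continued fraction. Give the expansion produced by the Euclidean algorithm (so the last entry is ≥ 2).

[24; 1, 2, 3, 2]

568 = 24·23 + 16
23 = 1·16 + 7
16 = 2·7 + 2
7 = 3·2 + 1
2 = 2·1 + 0  (stop)
So 568/23 = [24; 1, 2, 3, 2].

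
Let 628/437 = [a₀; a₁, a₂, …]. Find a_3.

628 = 1·437 + 191   →  a_0 = 1
437 = 2·191 + 55   →  a_1 = 2
191 = 3·55 + 26   →  a_2 = 3
55 = 2·26 + 3   →  a_3 = 2

2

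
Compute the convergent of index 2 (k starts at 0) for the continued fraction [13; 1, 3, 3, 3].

Using pₖ = aₖpₖ₋₁ + pₖ₋₂, qₖ = aₖqₖ₋₁ + qₖ₋₂ (with p₋₁=1, p₋₂=0, q₋₁=0, q₋₂=1):
  k=0: a=13, p=13, q=1
  k=1: a=1, p=14, q=1
  k=2: a=3, p=55, q=4

55/4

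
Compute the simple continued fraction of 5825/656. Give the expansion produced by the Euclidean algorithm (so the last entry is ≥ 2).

[8; 1, 7, 3, 3, 2, 3]

5825 = 8×656 + 577
656 = 1×577 + 79
577 = 7×79 + 24
79 = 3×24 + 7
24 = 3×7 + 3
7 = 2×3 + 1
3 = 3×1 + 0  (stop)
So 5825/656 = [8; 1, 7, 3, 3, 2, 3].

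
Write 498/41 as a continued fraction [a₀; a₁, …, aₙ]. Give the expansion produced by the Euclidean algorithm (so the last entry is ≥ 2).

498 = 12×41 + 6
41 = 6×6 + 5
6 = 1×5 + 1
5 = 5×1 + 0  (stop)
So 498/41 = [12; 6, 1, 5].

[12; 6, 1, 5]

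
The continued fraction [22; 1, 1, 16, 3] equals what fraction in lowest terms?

Fold from the inside: start with 3/1.
  16 + 1/3 = 49/3
  1 + 3/49 = 52/49
  1 + 49/52 = 101/52
  22 + 52/101 = 2274/101

2274/101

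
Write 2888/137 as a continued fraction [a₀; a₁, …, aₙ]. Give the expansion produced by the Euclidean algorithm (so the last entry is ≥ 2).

[21; 12, 2, 5]

2888 = 21×137 + 11
137 = 12×11 + 5
11 = 2×5 + 1
5 = 5×1 + 0  (stop)
So 2888/137 = [21; 12, 2, 5].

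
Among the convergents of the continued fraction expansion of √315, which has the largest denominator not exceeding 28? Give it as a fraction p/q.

√315 = [17; 1, 2, 1, 34, …] (period length 4).
Convergents:
  p_0/q_0 = 17/1
  p_1/q_1 = 18/1
  p_2/q_2 = 53/3
  p_3/q_3 = 71/4
  p_4/q_4 = 2467/139
q_3 = 4 ≤ 28 < 139 = q_4, so the answer is 71/4.

71/4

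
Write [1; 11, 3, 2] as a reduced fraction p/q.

Using pₖ = aₖpₖ₋₁ + pₖ₋₂ and qₖ = aₖqₖ₋₁ + qₖ₋₂:
  k=0: a=1, p=1, q=1
  k=1: a=11, p=12, q=11
  k=2: a=3, p=37, q=34
  k=3: a=2, p=86, q=79

86/79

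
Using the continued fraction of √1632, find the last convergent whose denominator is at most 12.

202/5

√1632 = [40; 2, 1, 1, 19, 1, 1, 2, 80, …] (period length 8).
Convergents:
  p_0/q_0 = 40/1
  p_1/q_1 = 81/2
  p_2/q_2 = 121/3
  p_3/q_3 = 202/5
  p_4/q_4 = 3959/98
q_3 = 5 ≤ 12 < 98 = q_4, so the answer is 202/5.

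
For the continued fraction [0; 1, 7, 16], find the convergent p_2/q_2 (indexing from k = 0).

7/8

Using pₖ = aₖpₖ₋₁ + pₖ₋₂, qₖ = aₖqₖ₋₁ + qₖ₋₂ (with p₋₁=1, p₋₂=0, q₋₁=0, q₋₂=1):
  k=0: a=0, p=0, q=1
  k=1: a=1, p=1, q=1
  k=2: a=7, p=7, q=8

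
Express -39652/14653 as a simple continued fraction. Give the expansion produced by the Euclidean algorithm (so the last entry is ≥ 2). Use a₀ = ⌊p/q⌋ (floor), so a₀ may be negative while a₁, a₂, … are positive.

-39652 = -3·14653 + 4307
14653 = 3·4307 + 1732
4307 = 2·1732 + 843
1732 = 2·843 + 46
843 = 18·46 + 15
46 = 3·15 + 1
15 = 15·1 + 0  (stop)
So -39652/14653 = [-3; 3, 2, 2, 18, 3, 15].

[-3; 3, 2, 2, 18, 3, 15]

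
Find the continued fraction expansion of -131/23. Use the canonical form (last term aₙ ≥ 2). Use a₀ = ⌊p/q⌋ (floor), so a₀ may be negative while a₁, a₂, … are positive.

[-6; 3, 3, 2]

-131 = -6×23 + 7
23 = 3×7 + 2
7 = 3×2 + 1
2 = 2×1 + 0  (stop)
So -131/23 = [-6; 3, 3, 2].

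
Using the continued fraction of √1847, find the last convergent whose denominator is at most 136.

1848/43

√1847 = [42; 1, 41, 1, 84, …] (period length 4).
Convergents:
  p_0/q_0 = 42/1
  p_1/q_1 = 43/1
  p_2/q_2 = 1805/42
  p_3/q_3 = 1848/43
  p_4/q_4 = 157037/3654
q_3 = 43 ≤ 136 < 3654 = q_4, so the answer is 1848/43.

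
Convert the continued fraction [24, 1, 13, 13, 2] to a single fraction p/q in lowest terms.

9473/380

Fold from the inside: start with 2/1.
  13 + 1/2 = 27/2
  13 + 2/27 = 353/27
  1 + 27/353 = 380/353
  24 + 353/380 = 9473/380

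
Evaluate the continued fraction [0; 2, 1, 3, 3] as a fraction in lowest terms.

Fold from the inside: start with 3/1.
  3 + 1/3 = 10/3
  1 + 3/10 = 13/10
  2 + 10/13 = 36/13
  0 + 13/36 = 13/36

13/36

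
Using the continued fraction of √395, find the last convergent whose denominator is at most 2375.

44221/2225

√395 = [19; 1, 6, 1, 38, …] (period length 4).
Convergents:
  p_0/q_0 = 19/1
  p_1/q_1 = 20/1
  p_2/q_2 = 139/7
  p_3/q_3 = 159/8
  p_4/q_4 = 6181/311
  p_5/q_5 = 6340/319
  p_6/q_6 = 44221/2225
  p_7/q_7 = 50561/2544
q_6 = 2225 ≤ 2375 < 2544 = q_7, so the answer is 44221/2225.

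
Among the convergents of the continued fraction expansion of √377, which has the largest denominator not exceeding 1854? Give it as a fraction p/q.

√377 = [19; 2, 2, 2, 38, …] (period length 4).
Convergents:
  p_0/q_0 = 19/1
  p_1/q_1 = 39/2
  p_2/q_2 = 97/5
  p_3/q_3 = 233/12
  p_4/q_4 = 8951/461
  p_5/q_5 = 18135/934
  p_6/q_6 = 45221/2329
q_5 = 934 ≤ 1854 < 2329 = q_6, so the answer is 18135/934.

18135/934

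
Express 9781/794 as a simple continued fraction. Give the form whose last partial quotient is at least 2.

9781 = 12×794 + 253
794 = 3×253 + 35
253 = 7×35 + 8
35 = 4×8 + 3
8 = 2×3 + 2
3 = 1×2 + 1
2 = 2×1 + 0  (stop)
So 9781/794 = [12; 3, 7, 4, 2, 1, 2].

[12; 3, 7, 4, 2, 1, 2]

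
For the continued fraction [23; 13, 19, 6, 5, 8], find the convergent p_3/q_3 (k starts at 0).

34638/1501

Using pₖ = aₖpₖ₋₁ + pₖ₋₂, qₖ = aₖqₖ₋₁ + qₖ₋₂ (with p₋₁=1, p₋₂=0, q₋₁=0, q₋₂=1):
  k=0: a=23, p=23, q=1
  k=1: a=13, p=300, q=13
  k=2: a=19, p=5723, q=248
  k=3: a=6, p=34638, q=1501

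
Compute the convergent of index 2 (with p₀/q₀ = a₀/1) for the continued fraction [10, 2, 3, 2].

Using pₖ = aₖpₖ₋₁ + pₖ₋₂, qₖ = aₖqₖ₋₁ + qₖ₋₂ (with p₋₁=1, p₋₂=0, q₋₁=0, q₋₂=1):
  k=0: a=10, p=10, q=1
  k=1: a=2, p=21, q=2
  k=2: a=3, p=73, q=7

73/7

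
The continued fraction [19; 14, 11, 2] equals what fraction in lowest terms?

6179/324

Using pₖ = aₖpₖ₋₁ + pₖ₋₂ and qₖ = aₖqₖ₋₁ + qₖ₋₂:
  k=0: a=19, p=19, q=1
  k=1: a=14, p=267, q=14
  k=2: a=11, p=2956, q=155
  k=3: a=2, p=6179, q=324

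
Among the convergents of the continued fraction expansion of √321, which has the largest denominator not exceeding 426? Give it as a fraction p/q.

√321 = [17; 1, 10, 1, 34, …] (period length 4).
Convergents:
  p_0/q_0 = 17/1
  p_1/q_1 = 18/1
  p_2/q_2 = 197/11
  p_3/q_3 = 215/12
  p_4/q_4 = 7507/419
  p_5/q_5 = 7722/431
q_4 = 419 ≤ 426 < 431 = q_5, so the answer is 7507/419.

7507/419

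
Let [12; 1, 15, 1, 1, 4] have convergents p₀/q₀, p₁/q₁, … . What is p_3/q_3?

Using pₖ = aₖpₖ₋₁ + pₖ₋₂, qₖ = aₖqₖ₋₁ + qₖ₋₂ (with p₋₁=1, p₋₂=0, q₋₁=0, q₋₂=1):
  k=0: a=12, p=12, q=1
  k=1: a=1, p=13, q=1
  k=2: a=15, p=207, q=16
  k=3: a=1, p=220, q=17

220/17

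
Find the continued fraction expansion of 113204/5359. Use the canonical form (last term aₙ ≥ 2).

113204 = 21×5359 + 665
5359 = 8×665 + 39
665 = 17×39 + 2
39 = 19×2 + 1
2 = 2×1 + 0  (stop)
So 113204/5359 = [21; 8, 17, 19, 2].

[21; 8, 17, 19, 2]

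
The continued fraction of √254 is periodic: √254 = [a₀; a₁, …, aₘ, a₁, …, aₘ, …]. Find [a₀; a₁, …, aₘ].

a₀ = ⌊√254⌋ = 15.

[15; 1, 14, 1, 30]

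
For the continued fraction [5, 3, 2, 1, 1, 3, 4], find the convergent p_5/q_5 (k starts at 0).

Using pₖ = aₖpₖ₋₁ + pₖ₋₂, qₖ = aₖqₖ₋₁ + qₖ₋₂ (with p₋₁=1, p₋₂=0, q₋₁=0, q₋₂=1):
  k=0: a=5, p=5, q=1
  k=1: a=3, p=16, q=3
  k=2: a=2, p=37, q=7
  k=3: a=1, p=53, q=10
  k=4: a=1, p=90, q=17
  k=5: a=3, p=323, q=61

323/61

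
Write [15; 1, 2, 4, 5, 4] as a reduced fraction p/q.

Using pₖ = aₖpₖ₋₁ + pₖ₋₂ and qₖ = aₖqₖ₋₁ + qₖ₋₂:
  k=0: a=15, p=15, q=1
  k=1: a=1, p=16, q=1
  k=2: a=2, p=47, q=3
  k=3: a=4, p=204, q=13
  k=4: a=5, p=1067, q=68
  k=5: a=4, p=4472, q=285

4472/285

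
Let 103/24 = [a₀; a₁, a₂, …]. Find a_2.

103 = 4·24 + 7   →  a_0 = 4
24 = 3·7 + 3   →  a_1 = 3
7 = 2·3 + 1   →  a_2 = 2

2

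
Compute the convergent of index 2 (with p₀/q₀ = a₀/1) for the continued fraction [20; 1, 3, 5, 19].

Using pₖ = aₖpₖ₋₁ + pₖ₋₂, qₖ = aₖqₖ₋₁ + qₖ₋₂ (with p₋₁=1, p₋₂=0, q₋₁=0, q₋₂=1):
  k=0: a=20, p=20, q=1
  k=1: a=1, p=21, q=1
  k=2: a=3, p=83, q=4

83/4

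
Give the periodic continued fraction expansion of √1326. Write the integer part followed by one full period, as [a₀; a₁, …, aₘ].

a₀ = ⌊√1326⌋ = 36.
With m₀=0, d₀=1 and mₖ₊₁ = dₖaₖ − mₖ, dₖ₊₁ = (n − mₖ₊₁²)/dₖ, aₖ₊₁ = ⌊(a₀+mₖ₊₁)/dₖ₊₁⌋:
  k=1: m=36, d=30, a=2
  k=2: m=24, d=25, a=2
  k=3: m=26, d=26, a=2
  k=4: m=26, d=25, a=2
  k=5: m=24, d=30, a=2
  k=6: m=36, d=1, a=72
d=1 and a=2a₀=72 at k=6, so the next step gives (m, d) = (36, 30) again — its k=1 value — and the period has length 6.

[36; 2, 2, 2, 2, 2, 72]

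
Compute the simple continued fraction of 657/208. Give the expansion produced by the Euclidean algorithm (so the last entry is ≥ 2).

657 = 3*208 + 33
208 = 6*33 + 10
33 = 3*10 + 3
10 = 3*3 + 1
3 = 3*1 + 0  (stop)
So 657/208 = [3; 6, 3, 3, 3].

[3; 6, 3, 3, 3]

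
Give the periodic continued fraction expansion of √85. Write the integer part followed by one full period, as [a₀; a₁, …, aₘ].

[9; 4, 1, 1, 4, 18]

a₀ = ⌊√85⌋ = 9.
With m₀=0, d₀=1 and mₖ₊₁ = dₖaₖ − mₖ, dₖ₊₁ = (n − mₖ₊₁²)/dₖ, aₖ₊₁ = ⌊(a₀+mₖ₊₁)/dₖ₊₁⌋:
  k=1: m=9, d=4, a=4
  k=2: m=7, d=9, a=1
  k=3: m=2, d=9, a=1
  k=4: m=7, d=4, a=4
  k=5: m=9, d=1, a=18
d=1 and a=2a₀=18 at k=5, so the next step gives (m, d) = (9, 4) again — its k=1 value — and the period has length 5.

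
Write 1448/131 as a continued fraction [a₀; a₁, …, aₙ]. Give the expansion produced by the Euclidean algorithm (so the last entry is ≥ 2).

1448 = 11*131 + 7
131 = 18*7 + 5
7 = 1*5 + 2
5 = 2*2 + 1
2 = 2*1 + 0  (stop)
So 1448/131 = [11; 18, 1, 2, 2].

[11; 18, 1, 2, 2]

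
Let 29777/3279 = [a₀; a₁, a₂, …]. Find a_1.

12

29777 = 9·3279 + 266   →  a_0 = 9
3279 = 12·266 + 87   →  a_1 = 12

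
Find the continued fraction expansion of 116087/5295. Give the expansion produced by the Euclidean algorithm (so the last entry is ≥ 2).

116087 = 21×5295 + 4892
5295 = 1×4892 + 403
4892 = 12×403 + 56
403 = 7×56 + 11
56 = 5×11 + 1
11 = 11×1 + 0  (stop)
So 116087/5295 = [21; 1, 12, 7, 5, 11].

[21; 1, 12, 7, 5, 11]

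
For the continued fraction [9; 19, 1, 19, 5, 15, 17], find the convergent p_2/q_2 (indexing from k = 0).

Using pₖ = aₖpₖ₋₁ + pₖ₋₂, qₖ = aₖqₖ₋₁ + qₖ₋₂ (with p₋₁=1, p₋₂=0, q₋₁=0, q₋₂=1):
  k=0: a=9, p=9, q=1
  k=1: a=19, p=172, q=19
  k=2: a=1, p=181, q=20

181/20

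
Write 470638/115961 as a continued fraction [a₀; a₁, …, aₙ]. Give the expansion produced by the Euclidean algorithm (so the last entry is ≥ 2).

470638 = 4×115961 + 6794
115961 = 17×6794 + 463
6794 = 14×463 + 312
463 = 1×312 + 151
312 = 2×151 + 10
151 = 15×10 + 1
10 = 10×1 + 0  (stop)
So 470638/115961 = [4; 17, 14, 1, 2, 15, 10].

[4; 17, 14, 1, 2, 15, 10]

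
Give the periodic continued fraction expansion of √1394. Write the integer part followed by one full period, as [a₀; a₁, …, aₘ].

[37; 2, 1, 36, 1, 2, 74]

a₀ = ⌊√1394⌋ = 37.
With m₀=0, d₀=1 and mₖ₊₁ = dₖaₖ − mₖ, dₖ₊₁ = (n − mₖ₊₁²)/dₖ, aₖ₊₁ = ⌊(a₀+mₖ₊₁)/dₖ₊₁⌋:
  k=1: m=37, d=25, a=2
  k=2: m=13, d=49, a=1
  k=3: m=36, d=2, a=36
  k=4: m=36, d=49, a=1
  k=5: m=13, d=25, a=2
  k=6: m=37, d=1, a=74
d=1 and a=2a₀=74 at k=6, so the next step gives (m, d) = (37, 25) again — its k=1 value — and the period has length 6.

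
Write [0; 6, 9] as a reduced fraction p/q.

9/55

Fold from the inside: start with 9/1.
  6 + 1/9 = 55/9
  0 + 9/55 = 9/55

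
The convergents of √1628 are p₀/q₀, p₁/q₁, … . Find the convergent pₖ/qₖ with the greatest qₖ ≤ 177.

√1628 = [40; 2, 1, 6, 1, 2, 80, …] (period length 6).
Convergents:
  p_0/q_0 = 40/1
  p_1/q_1 = 81/2
  p_2/q_2 = 121/3
  p_3/q_3 = 807/20
  p_4/q_4 = 928/23
  p_5/q_5 = 2663/66
  p_6/q_6 = 213968/5303
q_5 = 66 ≤ 177 < 5303 = q_6, so the answer is 2663/66.

2663/66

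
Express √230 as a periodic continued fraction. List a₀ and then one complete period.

a₀ = ⌊√230⌋ = 15.

[15; 6, 30]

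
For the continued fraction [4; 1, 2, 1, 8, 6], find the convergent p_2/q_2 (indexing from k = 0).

14/3

Using pₖ = aₖpₖ₋₁ + pₖ₋₂, qₖ = aₖqₖ₋₁ + qₖ₋₂ (with p₋₁=1, p₋₂=0, q₋₁=0, q₋₂=1):
  k=0: a=4, p=4, q=1
  k=1: a=1, p=5, q=1
  k=2: a=2, p=14, q=3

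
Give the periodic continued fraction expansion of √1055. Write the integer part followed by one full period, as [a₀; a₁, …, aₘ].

a₀ = ⌊√1055⌋ = 32.
With m₀=0, d₀=1 and mₖ₊₁ = dₖaₖ − mₖ, dₖ₊₁ = (n − mₖ₊₁²)/dₖ, aₖ₊₁ = ⌊(a₀+mₖ₊₁)/dₖ₊₁⌋:
  k=1: m=32, d=31, a=2
  k=2: m=30, d=5, a=12
  k=3: m=30, d=31, a=2
  k=4: m=32, d=1, a=64
d=1 and a=2a₀=64 at k=4, so the next step gives (m, d) = (32, 31) again — its k=1 value — and the period has length 4.

[32; 2, 12, 2, 64]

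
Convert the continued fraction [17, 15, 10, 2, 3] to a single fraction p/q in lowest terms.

Fold from the inside: start with 3/1.
  2 + 1/3 = 7/3
  10 + 3/7 = 73/7
  15 + 7/73 = 1102/73
  17 + 73/1102 = 18807/1102

18807/1102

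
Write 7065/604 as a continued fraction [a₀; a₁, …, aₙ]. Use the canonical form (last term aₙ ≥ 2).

7065 = 11·604 + 421
604 = 1·421 + 183
421 = 2·183 + 55
183 = 3·55 + 18
55 = 3·18 + 1
18 = 18·1 + 0  (stop)
So 7065/604 = [11; 1, 2, 3, 3, 18].

[11; 1, 2, 3, 3, 18]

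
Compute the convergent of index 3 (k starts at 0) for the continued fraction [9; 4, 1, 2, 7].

Using pₖ = aₖpₖ₋₁ + pₖ₋₂, qₖ = aₖqₖ₋₁ + qₖ₋₂ (with p₋₁=1, p₋₂=0, q₋₁=0, q₋₂=1):
  k=0: a=9, p=9, q=1
  k=1: a=4, p=37, q=4
  k=2: a=1, p=46, q=5
  k=3: a=2, p=129, q=14

129/14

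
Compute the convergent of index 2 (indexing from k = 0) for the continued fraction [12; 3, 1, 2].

49/4

Using pₖ = aₖpₖ₋₁ + pₖ₋₂, qₖ = aₖqₖ₋₁ + qₖ₋₂ (with p₋₁=1, p₋₂=0, q₋₁=0, q₋₂=1):
  k=0: a=12, p=12, q=1
  k=1: a=3, p=37, q=3
  k=2: a=1, p=49, q=4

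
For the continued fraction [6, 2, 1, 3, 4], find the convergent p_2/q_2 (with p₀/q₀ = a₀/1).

Using pₖ = aₖpₖ₋₁ + pₖ₋₂, qₖ = aₖqₖ₋₁ + qₖ₋₂ (with p₋₁=1, p₋₂=0, q₋₁=0, q₋₂=1):
  k=0: a=6, p=6, q=1
  k=1: a=2, p=13, q=2
  k=2: a=1, p=19, q=3

19/3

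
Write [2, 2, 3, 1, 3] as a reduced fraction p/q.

Using pₖ = aₖpₖ₋₁ + pₖ₋₂ and qₖ = aₖqₖ₋₁ + qₖ₋₂:
  k=0: a=2, p=2, q=1
  k=1: a=2, p=5, q=2
  k=2: a=3, p=17, q=7
  k=3: a=1, p=22, q=9
  k=4: a=3, p=83, q=34

83/34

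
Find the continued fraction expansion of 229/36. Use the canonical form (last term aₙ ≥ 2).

[6; 2, 1, 3, 3]

229 = 6·36 + 13
36 = 2·13 + 10
13 = 1·10 + 3
10 = 3·3 + 1
3 = 3·1 + 0  (stop)
So 229/36 = [6; 2, 1, 3, 3].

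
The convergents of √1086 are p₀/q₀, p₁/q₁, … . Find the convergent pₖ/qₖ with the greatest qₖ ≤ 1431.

47092/1429

√1086 = [32; 1, 20, 1, 64, …] (period length 4).
Convergents:
  p_0/q_0 = 32/1
  p_1/q_1 = 33/1
  p_2/q_2 = 692/21
  p_3/q_3 = 725/22
  p_4/q_4 = 47092/1429
  p_5/q_5 = 47817/1451
q_4 = 1429 ≤ 1431 < 1451 = q_5, so the answer is 47092/1429.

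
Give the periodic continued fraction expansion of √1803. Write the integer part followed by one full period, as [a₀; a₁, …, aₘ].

a₀ = ⌊√1803⌋ = 42.
With m₀=0, d₀=1 and mₖ₊₁ = dₖaₖ − mₖ, dₖ₊₁ = (n − mₖ₊₁²)/dₖ, aₖ₊₁ = ⌊(a₀+mₖ₊₁)/dₖ₊₁⌋:
  k=1: m=42, d=39, a=2
  k=2: m=36, d=13, a=6
  k=3: m=42, d=3, a=28
  k=4: m=42, d=13, a=6
  k=5: m=36, d=39, a=2
  k=6: m=42, d=1, a=84
d=1 and a=2a₀=84 at k=6, so the next step gives (m, d) = (42, 39) again — its k=1 value — and the period has length 6.

[42; 2, 6, 28, 6, 2, 84]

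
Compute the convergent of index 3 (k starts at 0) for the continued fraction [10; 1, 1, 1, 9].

Using pₖ = aₖpₖ₋₁ + pₖ₋₂, qₖ = aₖqₖ₋₁ + qₖ₋₂ (with p₋₁=1, p₋₂=0, q₋₁=0, q₋₂=1):
  k=0: a=10, p=10, q=1
  k=1: a=1, p=11, q=1
  k=2: a=1, p=21, q=2
  k=3: a=1, p=32, q=3

32/3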